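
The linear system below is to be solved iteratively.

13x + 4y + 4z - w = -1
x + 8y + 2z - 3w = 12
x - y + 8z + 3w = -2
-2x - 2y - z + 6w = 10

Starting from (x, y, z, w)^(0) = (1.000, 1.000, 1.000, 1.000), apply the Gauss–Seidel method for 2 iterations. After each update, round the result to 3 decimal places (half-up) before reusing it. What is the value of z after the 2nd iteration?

Iteration 1:
  x = (-1 - (4)·1.000 - (4)·1.000 - (-1)·1.000) / (13) = -0.615
  y = (12 - (1)·-0.615 - (2)·1.000 - (-3)·1.000) / (8) = 1.702
  z = (-2 - (1)·-0.615 - (-1)·1.702 - (3)·1.000) / (8) = -0.335
  w = (10 - (-2)·-0.615 - (-2)·1.702 - (-1)·-0.335) / (6) = 1.973
Iteration 2:
  x = (-1 - (4)·1.702 - (4)·-0.335 - (-1)·1.973) / (13) = -0.346
  y = (12 - (1)·-0.346 - (2)·-0.335 - (-3)·1.973) / (8) = 2.367
  z = (-2 - (1)·-0.346 - (-1)·2.367 - (3)·1.973) / (8) = -0.651
  w = (10 - (-2)·-0.346 - (-2)·2.367 - (-1)·-0.651) / (6) = 2.232

-0.651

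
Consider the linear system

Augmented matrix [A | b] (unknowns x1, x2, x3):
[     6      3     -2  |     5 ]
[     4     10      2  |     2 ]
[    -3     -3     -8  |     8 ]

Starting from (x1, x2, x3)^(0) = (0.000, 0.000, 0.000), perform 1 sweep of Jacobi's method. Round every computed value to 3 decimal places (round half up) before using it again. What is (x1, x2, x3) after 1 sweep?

(0.833, 0.200, -1.000)

Iteration 1:
  x1 = (5 - (3)·0.000 - (-2)·0.000) / (6) = 0.833
  x2 = (2 - (4)·0.000 - (2)·0.000) / (10) = 0.200
  x3 = (8 - (-3)·0.000 - (-3)·0.000) / (-8) = -1.000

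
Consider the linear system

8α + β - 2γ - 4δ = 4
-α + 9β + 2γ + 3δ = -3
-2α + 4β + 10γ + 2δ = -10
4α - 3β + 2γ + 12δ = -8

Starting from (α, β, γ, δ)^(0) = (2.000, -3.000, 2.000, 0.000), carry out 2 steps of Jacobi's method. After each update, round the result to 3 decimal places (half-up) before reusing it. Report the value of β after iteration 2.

0.492

Iteration 1:
  α = (4 - (1)·-3.000 - (-2)·2.000 - (-4)·0.000) / (8) = 1.375
  β = (-3 - (-1)·2.000 - (2)·2.000 - (3)·0.000) / (9) = -0.556
  γ = (-10 - (-2)·2.000 - (4)·-3.000 - (2)·0.000) / (10) = 0.600
  δ = (-8 - (4)·2.000 - (-3)·-3.000 - (2)·2.000) / (12) = -2.417
Iteration 2:
  α = (4 - (1)·-0.556 - (-2)·0.600 - (-4)·-2.417) / (8) = -0.489
  β = (-3 - (-1)·1.375 - (2)·0.600 - (3)·-2.417) / (9) = 0.492
  γ = (-10 - (-2)·1.375 - (4)·-0.556 - (2)·-2.417) / (10) = -0.019
  δ = (-8 - (4)·1.375 - (-3)·-0.556 - (2)·0.600) / (12) = -1.364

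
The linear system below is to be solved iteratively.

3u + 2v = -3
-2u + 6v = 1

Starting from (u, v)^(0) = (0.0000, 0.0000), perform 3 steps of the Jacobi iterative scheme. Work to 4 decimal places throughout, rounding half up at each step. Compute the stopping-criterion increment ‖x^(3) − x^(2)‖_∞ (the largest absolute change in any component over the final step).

Iteration 1:
  u = (-3 - (2)·0.0000) / (3) = -1.0000
  v = (1 - (-2)·0.0000) / (6) = 0.1667
Iteration 2:
  u = (-3 - (2)·0.1667) / (3) = -1.1111
  v = (1 - (-2)·-1.0000) / (6) = -0.1667
Iteration 3:
  u = (-3 - (2)·-0.1667) / (3) = -0.8889
  v = (1 - (-2)·-1.1111) / (6) = -0.2037
Change: (0.2222, -0.0370) → max |·| = 0.2222

0.2222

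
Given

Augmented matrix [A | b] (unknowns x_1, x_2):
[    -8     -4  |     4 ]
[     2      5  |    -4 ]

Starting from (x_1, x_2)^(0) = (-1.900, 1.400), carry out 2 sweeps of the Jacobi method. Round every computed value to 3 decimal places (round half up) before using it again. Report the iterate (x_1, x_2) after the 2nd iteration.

(-0.480, -0.320)

Iteration 1:
  x_1 = (4 - (-4)·1.400) / (-8) = -1.200
  x_2 = (-4 - (2)·-1.900) / (5) = -0.040
Iteration 2:
  x_1 = (4 - (-4)·-0.040) / (-8) = -0.480
  x_2 = (-4 - (2)·-1.200) / (5) = -0.320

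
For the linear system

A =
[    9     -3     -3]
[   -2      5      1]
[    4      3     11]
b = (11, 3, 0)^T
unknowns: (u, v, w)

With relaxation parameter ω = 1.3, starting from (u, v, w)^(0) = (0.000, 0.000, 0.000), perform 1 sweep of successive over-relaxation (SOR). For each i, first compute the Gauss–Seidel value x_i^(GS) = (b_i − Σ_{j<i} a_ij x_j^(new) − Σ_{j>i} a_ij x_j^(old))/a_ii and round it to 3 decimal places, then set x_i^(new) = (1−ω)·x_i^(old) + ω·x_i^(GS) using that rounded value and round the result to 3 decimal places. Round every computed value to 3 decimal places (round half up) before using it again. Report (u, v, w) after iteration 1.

(1.589, 1.607, -1.321)

Iteration 1:
  u: GS value = (11 - (-3)·0.000 - (-3)·0.000) / (9) = 1.222;  u ← (1−ω)·0.000 + ω·1.222 = 1.589
  v: GS value = (3 - (-2)·1.589 - (1)·0.000) / (5) = 1.236;  v ← (1−ω)·0.000 + ω·1.236 = 1.607
  w: GS value = (0 - (4)·1.589 - (3)·1.607) / (11) = -1.016;  w ← (1−ω)·0.000 + ω·-1.016 = -1.321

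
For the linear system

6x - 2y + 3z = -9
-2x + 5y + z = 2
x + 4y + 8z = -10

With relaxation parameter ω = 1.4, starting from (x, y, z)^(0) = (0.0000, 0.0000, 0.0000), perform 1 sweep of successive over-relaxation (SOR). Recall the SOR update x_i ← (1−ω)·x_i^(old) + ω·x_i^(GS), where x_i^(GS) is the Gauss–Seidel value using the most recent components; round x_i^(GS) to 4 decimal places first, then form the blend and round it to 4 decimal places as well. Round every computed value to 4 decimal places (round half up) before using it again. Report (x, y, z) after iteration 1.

(-2.1000, -0.6160, -0.9513)

Iteration 1:
  x: GS value = (-9 - (-2)·0.0000 - (3)·0.0000) / (6) = -1.5000;  x ← (1−ω)·0.0000 + ω·-1.5000 = -2.1000
  y: GS value = (2 - (-2)·-2.1000 - (1)·0.0000) / (5) = -0.4400;  y ← (1−ω)·0.0000 + ω·-0.4400 = -0.6160
  z: GS value = (-10 - (1)·-2.1000 - (4)·-0.6160) / (8) = -0.6795;  z ← (1−ω)·0.0000 + ω·-0.6795 = -0.9513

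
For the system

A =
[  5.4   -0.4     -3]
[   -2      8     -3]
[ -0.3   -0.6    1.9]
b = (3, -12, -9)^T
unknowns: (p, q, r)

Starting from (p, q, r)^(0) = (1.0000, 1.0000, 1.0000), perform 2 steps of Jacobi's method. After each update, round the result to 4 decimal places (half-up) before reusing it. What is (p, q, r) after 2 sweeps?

(-1.8777, -2.8024, -4.8260)

Iteration 1:
  p = (3 - (-0.4)·1.0000 - (-3)·1.0000) / (5.4) = 1.1852
  q = (-12 - (-2)·1.0000 - (-3)·1.0000) / (8) = -0.8750
  r = (-9 - (-0.3)·1.0000 - (-0.6)·1.0000) / (1.9) = -4.2632
Iteration 2:
  p = (3 - (-0.4)·-0.8750 - (-3)·-4.2632) / (5.4) = -1.8777
  q = (-12 - (-2)·1.1852 - (-3)·-4.2632) / (8) = -2.8024
  r = (-9 - (-0.3)·1.1852 - (-0.6)·-0.8750) / (1.9) = -4.8260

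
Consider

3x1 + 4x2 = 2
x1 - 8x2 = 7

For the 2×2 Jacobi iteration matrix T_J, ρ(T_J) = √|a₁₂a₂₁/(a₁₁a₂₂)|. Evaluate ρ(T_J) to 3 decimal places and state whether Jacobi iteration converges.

0.408

a₁₂a₂₁/(a₁₁a₂₂) = (4)·(1) / ((3)·(-8)) = -0.166667
ρ = √|-0.166667| = √0.166667 = 0.408
ρ < 1, so Jacobi converges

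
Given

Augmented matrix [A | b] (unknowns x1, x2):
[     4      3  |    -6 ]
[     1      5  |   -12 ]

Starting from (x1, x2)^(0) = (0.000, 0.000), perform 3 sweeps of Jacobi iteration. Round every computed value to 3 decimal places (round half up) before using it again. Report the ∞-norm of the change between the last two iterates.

Iteration 1:
  x1 = (-6 - (3)·0.000) / (4) = -1.500
  x2 = (-12 - (1)·0.000) / (5) = -2.400
Iteration 2:
  x1 = (-6 - (3)·-2.400) / (4) = 0.300
  x2 = (-12 - (1)·-1.500) / (5) = -2.100
Iteration 3:
  x1 = (-6 - (3)·-2.100) / (4) = 0.075
  x2 = (-12 - (1)·0.300) / (5) = -2.460
Change: (-0.225, -0.360) → max |·| = 0.360

0.360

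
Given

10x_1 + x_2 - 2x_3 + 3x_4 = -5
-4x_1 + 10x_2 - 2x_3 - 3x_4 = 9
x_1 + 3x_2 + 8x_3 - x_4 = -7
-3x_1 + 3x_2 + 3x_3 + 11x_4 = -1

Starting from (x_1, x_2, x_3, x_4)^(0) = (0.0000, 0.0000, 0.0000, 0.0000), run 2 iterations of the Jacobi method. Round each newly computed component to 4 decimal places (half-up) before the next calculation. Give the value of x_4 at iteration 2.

Iteration 1:
  x_1 = (-5 - (1)·0.0000 - (-2)·0.0000 - (3)·0.0000) / (10) = -0.5000
  x_2 = (9 - (-4)·0.0000 - (-2)·0.0000 - (-3)·0.0000) / (10) = 0.9000
  x_3 = (-7 - (1)·0.0000 - (3)·0.0000 - (-1)·0.0000) / (8) = -0.8750
  x_4 = (-1 - (-3)·0.0000 - (3)·0.0000 - (3)·0.0000) / (11) = -0.0909
Iteration 2:
  x_1 = (-5 - (1)·0.9000 - (-2)·-0.8750 - (3)·-0.0909) / (10) = -0.7377
  x_2 = (9 - (-4)·-0.5000 - (-2)·-0.8750 - (-3)·-0.0909) / (10) = 0.4977
  x_3 = (-7 - (1)·-0.5000 - (3)·0.9000 - (-1)·-0.0909) / (8) = -1.1614
  x_4 = (-1 - (-3)·-0.5000 - (3)·0.9000 - (3)·-0.8750) / (11) = -0.2341

-0.2341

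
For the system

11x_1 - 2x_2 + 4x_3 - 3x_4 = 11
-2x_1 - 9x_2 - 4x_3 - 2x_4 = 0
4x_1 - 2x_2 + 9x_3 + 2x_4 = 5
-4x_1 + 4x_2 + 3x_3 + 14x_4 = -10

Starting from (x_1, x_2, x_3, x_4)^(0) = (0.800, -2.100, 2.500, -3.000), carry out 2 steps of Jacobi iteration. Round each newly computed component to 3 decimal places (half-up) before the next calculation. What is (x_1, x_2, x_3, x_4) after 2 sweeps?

(0.627, 0.162, 1.004, -0.939)

Iteration 1:
  x_1 = (11 - (-2)·-2.100 - (4)·2.500 - (-3)·-3.000) / (11) = -1.109
  x_2 = (0 - (-2)·0.800 - (-4)·2.500 - (-2)·-3.000) / (-9) = -0.622
  x_3 = (5 - (4)·0.800 - (-2)·-2.100 - (2)·-3.000) / (9) = 0.400
  x_4 = (-10 - (-4)·0.800 - (4)·-2.100 - (3)·2.500) / (14) = -0.421
Iteration 2:
  x_1 = (11 - (-2)·-0.622 - (4)·0.400 - (-3)·-0.421) / (11) = 0.627
  x_2 = (0 - (-2)·-1.109 - (-4)·0.400 - (-2)·-0.421) / (-9) = 0.162
  x_3 = (5 - (4)·-1.109 - (-2)·-0.622 - (2)·-0.421) / (9) = 1.004
  x_4 = (-10 - (-4)·-1.109 - (4)·-0.622 - (3)·0.400) / (14) = -0.939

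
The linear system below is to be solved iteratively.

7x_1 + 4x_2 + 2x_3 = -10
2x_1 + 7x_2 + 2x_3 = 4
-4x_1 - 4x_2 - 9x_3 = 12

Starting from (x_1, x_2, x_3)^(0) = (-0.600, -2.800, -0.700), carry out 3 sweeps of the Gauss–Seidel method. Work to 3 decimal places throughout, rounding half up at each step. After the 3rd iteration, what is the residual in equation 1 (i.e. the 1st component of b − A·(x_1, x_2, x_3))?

-0.654

Iteration 1:
  x_1 = (-10 - (4)·-2.800 - (2)·-0.700) / (7) = 0.371
  x_2 = (4 - (2)·0.371 - (2)·-0.700) / (7) = 0.665
  x_3 = (12 - (-4)·0.371 - (-4)·0.665) / (-9) = -1.794
Iteration 2:
  x_1 = (-10 - (4)·0.665 - (2)·-1.794) / (7) = -1.296
  x_2 = (4 - (2)·-1.296 - (2)·-1.794) / (7) = 1.454
  x_3 = (12 - (-4)·-1.296 - (-4)·1.454) / (-9) = -1.404
Iteration 3:
  x_1 = (-10 - (4)·1.454 - (2)·-1.404) / (7) = -1.858
  x_2 = (4 - (2)·-1.858 - (2)·-1.404) / (7) = 1.503
  x_3 = (12 - (-4)·-1.858 - (-4)·1.503) / (-9) = -1.176
Residual b − A·x = (-0.654, -0.453, -0.004)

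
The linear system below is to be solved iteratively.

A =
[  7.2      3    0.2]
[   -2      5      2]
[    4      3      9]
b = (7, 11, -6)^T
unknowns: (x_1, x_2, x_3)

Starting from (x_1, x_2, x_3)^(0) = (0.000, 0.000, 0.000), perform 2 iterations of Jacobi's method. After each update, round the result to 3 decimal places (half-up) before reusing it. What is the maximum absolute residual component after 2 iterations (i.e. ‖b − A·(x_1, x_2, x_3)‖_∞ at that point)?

1.734

Iteration 1:
  x_1 = (7 - (3)·0.000 - (0.2)·0.000) / (7.2) = 0.972
  x_2 = (11 - (-2)·0.000 - (2)·0.000) / (5) = 2.200
  x_3 = (-6 - (4)·0.000 - (3)·0.000) / (9) = -0.667
Iteration 2:
  x_1 = (7 - (3)·2.200 - (0.2)·-0.667) / (7.2) = 0.074
  x_2 = (11 - (-2)·0.972 - (2)·-0.667) / (5) = 2.856
  x_3 = (-6 - (4)·0.972 - (3)·2.200) / (9) = -1.832
Residual b − A·x = (-1.734, 0.532, 1.624); ∞-norm = 1.734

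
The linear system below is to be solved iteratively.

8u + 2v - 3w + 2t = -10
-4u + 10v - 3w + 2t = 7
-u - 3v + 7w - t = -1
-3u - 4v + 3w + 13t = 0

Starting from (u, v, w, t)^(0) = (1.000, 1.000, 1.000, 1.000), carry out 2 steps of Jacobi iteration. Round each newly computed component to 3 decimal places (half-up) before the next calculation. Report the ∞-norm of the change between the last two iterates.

0.940

Iteration 1:
  u = (-10 - (2)·1.000 - (-3)·1.000 - (2)·1.000) / (8) = -1.375
  v = (7 - (-4)·1.000 - (-3)·1.000 - (2)·1.000) / (10) = 1.200
  w = (-1 - (-1)·1.000 - (-3)·1.000 - (-1)·1.000) / (7) = 0.571
  t = (0 - (-3)·1.000 - (-4)·1.000 - (3)·1.000) / (13) = 0.308
Iteration 2:
  u = (-10 - (2)·1.200 - (-3)·0.571 - (2)·0.308) / (8) = -1.413
  v = (7 - (-4)·-1.375 - (-3)·0.571 - (2)·0.308) / (10) = 0.260
  w = (-1 - (-1)·-1.375 - (-3)·1.200 - (-1)·0.308) / (7) = 0.219
  t = (0 - (-3)·-1.375 - (-4)·1.200 - (3)·0.571) / (13) = -0.080
Change: (-0.038, -0.940, -0.352, -0.388) → max |·| = 0.940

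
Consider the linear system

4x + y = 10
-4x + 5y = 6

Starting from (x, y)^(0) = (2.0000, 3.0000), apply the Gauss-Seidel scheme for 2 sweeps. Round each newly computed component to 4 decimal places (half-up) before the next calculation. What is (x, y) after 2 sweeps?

Iteration 1:
  x = (10 - (1)·3.0000) / (4) = 1.7500
  y = (6 - (-4)·1.7500) / (5) = 2.6000
Iteration 2:
  x = (10 - (1)·2.6000) / (4) = 1.8500
  y = (6 - (-4)·1.8500) / (5) = 2.6800

(1.8500, 2.6800)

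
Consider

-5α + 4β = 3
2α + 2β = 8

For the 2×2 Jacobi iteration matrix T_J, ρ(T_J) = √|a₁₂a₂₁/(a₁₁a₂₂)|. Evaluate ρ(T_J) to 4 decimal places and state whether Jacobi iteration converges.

a₁₂a₂₁/(a₁₁a₂₂) = (4)·(2) / ((-5)·(2)) = -0.800000
ρ = √|-0.800000| = √0.800000 = 0.8944
ρ < 1, so Jacobi converges

0.8944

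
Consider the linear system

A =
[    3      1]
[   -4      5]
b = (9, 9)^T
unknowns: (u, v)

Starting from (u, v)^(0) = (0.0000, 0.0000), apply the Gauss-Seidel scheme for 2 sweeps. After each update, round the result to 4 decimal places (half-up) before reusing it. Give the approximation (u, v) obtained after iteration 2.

Iteration 1:
  u = (9 - (1)·0.0000) / (3) = 3.0000
  v = (9 - (-4)·3.0000) / (5) = 4.2000
Iteration 2:
  u = (9 - (1)·4.2000) / (3) = 1.6000
  v = (9 - (-4)·1.6000) / (5) = 3.0800

(1.6000, 3.0800)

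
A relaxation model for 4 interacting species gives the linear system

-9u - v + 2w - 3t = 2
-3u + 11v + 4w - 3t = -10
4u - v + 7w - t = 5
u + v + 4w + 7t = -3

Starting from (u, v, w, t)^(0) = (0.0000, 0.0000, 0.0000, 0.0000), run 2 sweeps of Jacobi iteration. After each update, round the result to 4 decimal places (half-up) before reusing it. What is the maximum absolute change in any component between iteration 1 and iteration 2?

0.4372

Iteration 1:
  u = (2 - (-1)·0.0000 - (2)·0.0000 - (-3)·0.0000) / (-9) = -0.2222
  v = (-10 - (-3)·0.0000 - (4)·0.0000 - (-3)·0.0000) / (11) = -0.9091
  w = (5 - (4)·0.0000 - (-1)·0.0000 - (-1)·0.0000) / (7) = 0.7143
  t = (-3 - (1)·0.0000 - (1)·0.0000 - (4)·0.0000) / (7) = -0.4286
Iteration 2:
  u = (2 - (-1)·-0.9091 - (2)·0.7143 - (-3)·-0.4286) / (-9) = 0.1804
  v = (-10 - (-3)·-0.2222 - (4)·0.7143 - (-3)·-0.4286) / (11) = -1.3463
  w = (5 - (4)·-0.2222 - (-1)·-0.9091 - (-1)·-0.4286) / (7) = 0.6502
  t = (-3 - (1)·-0.2222 - (1)·-0.9091 - (4)·0.7143) / (7) = -0.6751
Change: (0.4026, -0.4372, -0.0641, -0.2465) → max |·| = 0.4372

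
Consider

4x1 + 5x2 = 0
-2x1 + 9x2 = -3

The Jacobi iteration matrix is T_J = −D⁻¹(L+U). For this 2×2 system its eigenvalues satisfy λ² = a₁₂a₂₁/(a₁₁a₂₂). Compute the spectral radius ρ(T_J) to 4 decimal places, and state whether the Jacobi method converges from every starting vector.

0.5270

a₁₂a₂₁/(a₁₁a₂₂) = (5)·(-2) / ((4)·(9)) = -0.277778
ρ = √|-0.277778| = √0.277778 = 0.5270
ρ < 1, so Jacobi converges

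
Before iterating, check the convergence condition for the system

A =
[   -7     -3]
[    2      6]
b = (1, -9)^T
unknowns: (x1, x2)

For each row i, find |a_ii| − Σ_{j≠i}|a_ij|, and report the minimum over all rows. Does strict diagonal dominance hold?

row 1: |-7| − (3) = 4
row 2: |6| − (2) = 4
minimum over rows = 4 → strictly diagonally dominant (convergence guaranteed)

4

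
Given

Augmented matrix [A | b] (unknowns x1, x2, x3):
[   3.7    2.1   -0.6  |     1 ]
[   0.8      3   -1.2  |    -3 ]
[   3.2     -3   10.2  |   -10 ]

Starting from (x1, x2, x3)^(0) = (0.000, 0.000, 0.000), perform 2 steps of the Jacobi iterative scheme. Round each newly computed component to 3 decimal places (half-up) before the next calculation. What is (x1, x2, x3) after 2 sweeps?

Iteration 1:
  x1 = (1 - (2.1)·0.000 - (-0.6)·0.000) / (3.7) = 0.270
  x2 = (-3 - (0.8)·0.000 - (-1.2)·0.000) / (3) = -1.000
  x3 = (-10 - (3.2)·0.000 - (-3)·0.000) / (10.2) = -0.980
Iteration 2:
  x1 = (1 - (2.1)·-1.000 - (-0.6)·-0.980) / (3.7) = 0.679
  x2 = (-3 - (0.8)·0.270 - (-1.2)·-0.980) / (3) = -1.464
  x3 = (-10 - (3.2)·0.270 - (-3)·-1.000) / (10.2) = -1.359

(0.679, -1.464, -1.359)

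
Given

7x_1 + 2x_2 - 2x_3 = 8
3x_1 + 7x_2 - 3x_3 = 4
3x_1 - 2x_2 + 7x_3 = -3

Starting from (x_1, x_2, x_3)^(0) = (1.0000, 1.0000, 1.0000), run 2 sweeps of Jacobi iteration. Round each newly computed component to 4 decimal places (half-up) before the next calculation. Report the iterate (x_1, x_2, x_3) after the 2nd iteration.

(0.8163, -0.1633, -0.7551)

Iteration 1:
  x_1 = (8 - (2)·1.0000 - (-2)·1.0000) / (7) = 1.1429
  x_2 = (4 - (3)·1.0000 - (-3)·1.0000) / (7) = 0.5714
  x_3 = (-3 - (3)·1.0000 - (-2)·1.0000) / (7) = -0.5714
Iteration 2:
  x_1 = (8 - (2)·0.5714 - (-2)·-0.5714) / (7) = 0.8163
  x_2 = (4 - (3)·1.1429 - (-3)·-0.5714) / (7) = -0.1633
  x_3 = (-3 - (3)·1.1429 - (-2)·0.5714) / (7) = -0.7551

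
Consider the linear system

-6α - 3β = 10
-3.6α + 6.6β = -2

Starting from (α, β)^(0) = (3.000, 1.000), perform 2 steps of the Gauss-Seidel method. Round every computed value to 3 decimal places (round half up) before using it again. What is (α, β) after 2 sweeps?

(-0.924, -0.807)

Iteration 1:
  α = (10 - (-3)·1.000) / (-6) = -2.167
  β = (-2 - (-3.6)·-2.167) / (6.6) = -1.485
Iteration 2:
  α = (10 - (-3)·-1.485) / (-6) = -0.924
  β = (-2 - (-3.6)·-0.924) / (6.6) = -0.807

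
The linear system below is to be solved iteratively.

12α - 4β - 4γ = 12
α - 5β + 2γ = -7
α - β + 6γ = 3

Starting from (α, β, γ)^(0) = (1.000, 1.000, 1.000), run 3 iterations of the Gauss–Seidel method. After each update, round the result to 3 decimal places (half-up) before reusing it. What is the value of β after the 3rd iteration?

1.976

Iteration 1:
  α = (12 - (-4)·1.000 - (-4)·1.000) / (12) = 1.667
  β = (-7 - (1)·1.667 - (2)·1.000) / (-5) = 2.133
  γ = (3 - (1)·1.667 - (-1)·2.133) / (6) = 0.578
Iteration 2:
  α = (12 - (-4)·2.133 - (-4)·0.578) / (12) = 1.904
  β = (-7 - (1)·1.904 - (2)·0.578) / (-5) = 2.012
  γ = (3 - (1)·1.904 - (-1)·2.012) / (6) = 0.518
Iteration 3:
  α = (12 - (-4)·2.012 - (-4)·0.518) / (12) = 1.843
  β = (-7 - (1)·1.843 - (2)·0.518) / (-5) = 1.976
  γ = (3 - (1)·1.843 - (-1)·1.976) / (6) = 0.522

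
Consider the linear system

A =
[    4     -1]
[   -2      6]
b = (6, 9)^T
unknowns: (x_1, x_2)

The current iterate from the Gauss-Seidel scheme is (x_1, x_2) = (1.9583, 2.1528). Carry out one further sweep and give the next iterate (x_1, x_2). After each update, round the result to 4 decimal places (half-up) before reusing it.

One sweep:
  x_1 = (6 - (-1)·2.1528) / (4) = 2.0382
  x_2 = (9 - (-2)·2.0382) / (6) = 2.1794

(2.0382, 2.1794)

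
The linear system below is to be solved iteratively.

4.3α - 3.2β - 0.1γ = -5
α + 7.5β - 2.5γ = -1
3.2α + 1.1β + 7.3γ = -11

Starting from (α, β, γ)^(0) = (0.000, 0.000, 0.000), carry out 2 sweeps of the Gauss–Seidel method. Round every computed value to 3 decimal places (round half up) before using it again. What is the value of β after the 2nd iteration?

-0.311

Iteration 1:
  α = (-5 - (-3.2)·0.000 - (-0.1)·0.000) / (4.3) = -1.163
  β = (-1 - (1)·-1.163 - (-2.5)·0.000) / (7.5) = 0.022
  γ = (-11 - (3.2)·-1.163 - (1.1)·0.022) / (7.3) = -1.000
Iteration 2:
  α = (-5 - (-3.2)·0.022 - (-0.1)·-1.000) / (4.3) = -1.170
  β = (-1 - (1)·-1.170 - (-2.5)·-1.000) / (7.5) = -0.311
  γ = (-11 - (3.2)·-1.170 - (1.1)·-0.311) / (7.3) = -0.947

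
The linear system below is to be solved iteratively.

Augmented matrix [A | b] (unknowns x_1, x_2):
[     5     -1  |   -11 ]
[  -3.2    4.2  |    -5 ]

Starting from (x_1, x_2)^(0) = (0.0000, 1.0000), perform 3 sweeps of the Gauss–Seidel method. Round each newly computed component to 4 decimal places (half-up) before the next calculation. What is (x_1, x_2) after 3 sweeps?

Iteration 1:
  x_1 = (-11 - (-1)·1.0000) / (5) = -2.0000
  x_2 = (-5 - (-3.2)·-2.0000) / (4.2) = -2.7143
Iteration 2:
  x_1 = (-11 - (-1)·-2.7143) / (5) = -2.7429
  x_2 = (-5 - (-3.2)·-2.7429) / (4.2) = -3.2803
Iteration 3:
  x_1 = (-11 - (-1)·-3.2803) / (5) = -2.8561
  x_2 = (-5 - (-3.2)·-2.8561) / (4.2) = -3.3666

(-2.8561, -3.3666)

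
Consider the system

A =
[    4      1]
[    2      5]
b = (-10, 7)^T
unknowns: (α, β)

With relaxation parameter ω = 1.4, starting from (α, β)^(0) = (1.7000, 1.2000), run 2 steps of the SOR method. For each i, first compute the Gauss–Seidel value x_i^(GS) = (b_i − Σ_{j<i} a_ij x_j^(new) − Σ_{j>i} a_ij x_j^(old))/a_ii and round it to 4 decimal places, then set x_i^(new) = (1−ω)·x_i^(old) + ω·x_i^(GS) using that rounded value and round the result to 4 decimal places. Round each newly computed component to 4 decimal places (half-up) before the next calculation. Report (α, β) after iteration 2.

(-3.0796, 2.0621)

Iteration 1:
  α: GS value = (-10 - (1)·1.2000) / (4) = -2.8000;  α ← (1−ω)·1.7000 + ω·-2.8000 = -4.6000
  β: GS value = (7 - (2)·-4.6000) / (5) = 3.2400;  β ← (1−ω)·1.2000 + ω·3.2400 = 4.0560
Iteration 2:
  α: GS value = (-10 - (1)·4.0560) / (4) = -3.5140;  α ← (1−ω)·-4.6000 + ω·-3.5140 = -3.0796
  β: GS value = (7 - (2)·-3.0796) / (5) = 2.6318;  β ← (1−ω)·4.0560 + ω·2.6318 = 2.0621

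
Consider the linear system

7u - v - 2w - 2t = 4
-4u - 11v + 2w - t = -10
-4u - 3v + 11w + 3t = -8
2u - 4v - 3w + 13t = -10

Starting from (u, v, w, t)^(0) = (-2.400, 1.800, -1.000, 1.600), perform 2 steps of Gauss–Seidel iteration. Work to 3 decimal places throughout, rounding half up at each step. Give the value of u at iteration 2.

0.097

Iteration 1:
  u = (4 - (-1)·1.800 - (-2)·-1.000 - (-2)·1.600) / (7) = 1.000
  v = (-10 - (-4)·1.000 - (2)·-1.000 - (-1)·1.600) / (-11) = 0.218
  w = (-8 - (-4)·1.000 - (-3)·0.218 - (3)·1.600) / (11) = -0.741
  t = (-10 - (2)·1.000 - (-4)·0.218 - (-3)·-0.741) / (13) = -1.027
Iteration 2:
  u = (4 - (-1)·0.218 - (-2)·-0.741 - (-2)·-1.027) / (7) = 0.097
  v = (-10 - (-4)·0.097 - (2)·-0.741 - (-1)·-1.027) / (-11) = 0.832
  w = (-8 - (-4)·0.097 - (-3)·0.832 - (3)·-1.027) / (11) = -0.185
  t = (-10 - (2)·0.097 - (-4)·0.832 - (-3)·-0.185) / (13) = -0.571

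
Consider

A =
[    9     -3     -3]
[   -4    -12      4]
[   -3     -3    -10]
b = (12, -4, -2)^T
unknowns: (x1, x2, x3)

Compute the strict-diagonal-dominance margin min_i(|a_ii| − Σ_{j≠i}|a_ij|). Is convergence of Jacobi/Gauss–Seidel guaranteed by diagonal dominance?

3

row 1: |9| − (3+3) = 3
row 2: |-12| − (4+4) = 4
row 3: |-10| − (3+3) = 4
minimum over rows = 3 → strictly diagonally dominant (convergence guaranteed)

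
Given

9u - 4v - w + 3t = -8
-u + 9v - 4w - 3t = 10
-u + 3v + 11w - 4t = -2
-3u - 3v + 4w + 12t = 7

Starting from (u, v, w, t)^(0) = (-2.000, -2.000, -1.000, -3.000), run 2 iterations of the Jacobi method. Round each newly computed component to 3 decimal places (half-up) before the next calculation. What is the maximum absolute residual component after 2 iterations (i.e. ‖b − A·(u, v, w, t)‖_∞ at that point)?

Iteration 1:
  u = (-8 - (-4)·-2.000 - (-1)·-1.000 - (3)·-3.000) / (9) = -0.889
  v = (10 - (-1)·-2.000 - (-4)·-1.000 - (-3)·-3.000) / (9) = -0.556
  w = (-2 - (-1)·-2.000 - (3)·-2.000 - (-4)·-3.000) / (11) = -0.909
  t = (7 - (-3)·-2.000 - (-3)·-2.000 - (4)·-1.000) / (12) = -0.083
Iteration 2:
  u = (-8 - (-4)·-0.556 - (-1)·-0.909 - (3)·-0.083) / (9) = -1.209
  v = (10 - (-1)·-0.889 - (-4)·-0.909 - (-3)·-0.083) / (9) = 0.581
  w = (-2 - (-1)·-0.889 - (3)·-0.556 - (-4)·-0.083) / (11) = -0.141
  t = (7 - (-3)·-0.889 - (-3)·-0.556 - (4)·-0.909) / (12) = 0.525
Residual b − A·x = (3.489, 4.573, -1.301, -0.620); ∞-norm = 4.573

4.573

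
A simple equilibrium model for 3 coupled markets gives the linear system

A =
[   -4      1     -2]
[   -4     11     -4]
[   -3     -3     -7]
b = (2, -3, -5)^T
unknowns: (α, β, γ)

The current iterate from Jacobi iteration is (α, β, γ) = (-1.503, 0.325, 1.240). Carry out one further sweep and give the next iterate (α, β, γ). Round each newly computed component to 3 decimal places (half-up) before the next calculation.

One sweep:
  α = (2 - (1)·0.325 - (-2)·1.240) / (-4) = -1.039
  β = (-3 - (-4)·-1.503 - (-4)·1.240) / (11) = -0.368
  γ = (-5 - (-3)·-1.503 - (-3)·0.325) / (-7) = 1.219

(-1.039, -0.368, 1.219)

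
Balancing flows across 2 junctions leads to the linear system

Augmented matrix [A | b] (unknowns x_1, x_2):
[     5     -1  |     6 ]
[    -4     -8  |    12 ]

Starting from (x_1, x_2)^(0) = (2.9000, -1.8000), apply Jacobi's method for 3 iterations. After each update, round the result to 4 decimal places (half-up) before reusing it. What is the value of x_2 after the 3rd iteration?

-1.8050

Iteration 1:
  x_1 = (6 - (-1)·-1.8000) / (5) = 0.8400
  x_2 = (12 - (-4)·2.9000) / (-8) = -2.9500
Iteration 2:
  x_1 = (6 - (-1)·-2.9500) / (5) = 0.6100
  x_2 = (12 - (-4)·0.8400) / (-8) = -1.9200
Iteration 3:
  x_1 = (6 - (-1)·-1.9200) / (5) = 0.8160
  x_2 = (12 - (-4)·0.6100) / (-8) = -1.8050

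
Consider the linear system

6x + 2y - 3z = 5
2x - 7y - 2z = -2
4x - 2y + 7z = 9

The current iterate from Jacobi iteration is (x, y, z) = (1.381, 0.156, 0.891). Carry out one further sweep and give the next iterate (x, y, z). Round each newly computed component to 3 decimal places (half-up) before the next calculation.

One sweep:
  x = (5 - (2)·0.156 - (-3)·0.891) / (6) = 1.227
  y = (-2 - (2)·1.381 - (-2)·0.891) / (-7) = 0.426
  z = (9 - (4)·1.381 - (-2)·0.156) / (7) = 0.541

(1.227, 0.426, 0.541)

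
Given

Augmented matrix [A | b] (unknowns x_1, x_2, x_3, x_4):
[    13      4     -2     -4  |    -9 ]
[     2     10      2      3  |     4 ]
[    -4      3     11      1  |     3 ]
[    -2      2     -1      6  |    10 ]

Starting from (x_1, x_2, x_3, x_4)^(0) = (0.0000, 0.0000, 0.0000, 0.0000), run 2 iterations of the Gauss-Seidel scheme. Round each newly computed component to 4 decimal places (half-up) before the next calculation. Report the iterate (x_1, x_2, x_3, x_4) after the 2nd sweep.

Iteration 1:
  x_1 = (-9 - (4)·0.0000 - (-2)·0.0000 - (-4)·0.0000) / (13) = -0.6923
  x_2 = (4 - (2)·-0.6923 - (2)·0.0000 - (3)·0.0000) / (10) = 0.5385
  x_3 = (3 - (-4)·-0.6923 - (3)·0.5385 - (1)·0.0000) / (11) = -0.1259
  x_4 = (10 - (-2)·-0.6923 - (2)·0.5385 - (-1)·-0.1259) / (6) = 1.2354
Iteration 2:
  x_1 = (-9 - (4)·0.5385 - (-2)·-0.1259 - (-4)·1.2354) / (13) = -0.4972
  x_2 = (4 - (2)·-0.4972 - (2)·-0.1259 - (3)·1.2354) / (10) = 0.1540
  x_3 = (3 - (-4)·-0.4972 - (3)·0.1540 - (1)·1.2354) / (11) = -0.0624
  x_4 = (10 - (-2)·-0.4972 - (2)·0.1540 - (-1)·-0.0624) / (6) = 1.4392

(-0.4972, 0.1540, -0.0624, 1.4392)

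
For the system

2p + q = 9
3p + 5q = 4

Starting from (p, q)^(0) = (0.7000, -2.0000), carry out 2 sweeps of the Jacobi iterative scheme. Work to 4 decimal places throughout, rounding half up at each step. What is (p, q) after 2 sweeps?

Iteration 1:
  p = (9 - (1)·-2.0000) / (2) = 5.5000
  q = (4 - (3)·0.7000) / (5) = 0.3800
Iteration 2:
  p = (9 - (1)·0.3800) / (2) = 4.3100
  q = (4 - (3)·5.5000) / (5) = -2.5000

(4.3100, -2.5000)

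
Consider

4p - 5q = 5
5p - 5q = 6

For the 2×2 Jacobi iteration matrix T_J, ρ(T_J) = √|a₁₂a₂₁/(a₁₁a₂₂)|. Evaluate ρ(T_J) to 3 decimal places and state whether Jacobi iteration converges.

a₁₂a₂₁/(a₁₁a₂₂) = (-5)·(5) / ((4)·(-5)) = 1.250000
ρ = √|1.250000| = √1.250000 = 1.118
ρ > 1, so Jacobi diverges

1.118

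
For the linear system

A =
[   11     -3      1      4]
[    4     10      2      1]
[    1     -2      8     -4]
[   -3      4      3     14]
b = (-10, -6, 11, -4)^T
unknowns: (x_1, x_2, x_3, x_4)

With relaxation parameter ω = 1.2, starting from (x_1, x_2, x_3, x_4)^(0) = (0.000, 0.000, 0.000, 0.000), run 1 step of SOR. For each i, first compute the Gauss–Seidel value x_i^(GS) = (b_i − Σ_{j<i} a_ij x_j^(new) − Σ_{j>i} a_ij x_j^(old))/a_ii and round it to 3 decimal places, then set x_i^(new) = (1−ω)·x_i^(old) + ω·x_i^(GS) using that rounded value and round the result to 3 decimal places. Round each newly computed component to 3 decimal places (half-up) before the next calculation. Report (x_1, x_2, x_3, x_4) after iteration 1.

Iteration 1:
  x_1: GS value = (-10 - (-3)·0.000 - (1)·0.000 - (4)·0.000) / (11) = -0.909;  x_1 ← (1−ω)·0.000 + ω·-0.909 = -1.091
  x_2: GS value = (-6 - (4)·-1.091 - (2)·0.000 - (1)·0.000) / (10) = -0.164;  x_2 ← (1−ω)·0.000 + ω·-0.164 = -0.197
  x_3: GS value = (11 - (1)·-1.091 - (-2)·-0.197 - (-4)·0.000) / (8) = 1.462;  x_3 ← (1−ω)·0.000 + ω·1.462 = 1.754
  x_4: GS value = (-4 - (-3)·-1.091 - (4)·-0.197 - (3)·1.754) / (14) = -0.839;  x_4 ← (1−ω)·0.000 + ω·-0.839 = -1.007

(-1.091, -0.197, 1.754, -1.007)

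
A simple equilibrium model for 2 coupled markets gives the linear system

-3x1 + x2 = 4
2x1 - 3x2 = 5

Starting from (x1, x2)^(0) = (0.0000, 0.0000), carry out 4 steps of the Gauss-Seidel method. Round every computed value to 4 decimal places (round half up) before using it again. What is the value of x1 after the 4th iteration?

-2.4166

Iteration 1:
  x1 = (4 - (1)·0.0000) / (-3) = -1.3333
  x2 = (5 - (2)·-1.3333) / (-3) = -2.5555
Iteration 2:
  x1 = (4 - (1)·-2.5555) / (-3) = -2.1852
  x2 = (5 - (2)·-2.1852) / (-3) = -3.1235
Iteration 3:
  x1 = (4 - (1)·-3.1235) / (-3) = -2.3745
  x2 = (5 - (2)·-2.3745) / (-3) = -3.2497
Iteration 4:
  x1 = (4 - (1)·-3.2497) / (-3) = -2.4166
  x2 = (5 - (2)·-2.4166) / (-3) = -3.2777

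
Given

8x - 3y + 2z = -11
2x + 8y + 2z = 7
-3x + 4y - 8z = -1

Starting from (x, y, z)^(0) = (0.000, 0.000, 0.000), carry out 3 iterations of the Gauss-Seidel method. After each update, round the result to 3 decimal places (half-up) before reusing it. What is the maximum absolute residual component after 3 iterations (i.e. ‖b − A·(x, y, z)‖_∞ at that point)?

Iteration 1:
  x = (-11 - (-3)·0.000 - (2)·0.000) / (8) = -1.375
  y = (7 - (2)·-1.375 - (2)·0.000) / (8) = 1.219
  z = (-1 - (-3)·-1.375 - (4)·1.219) / (-8) = 1.250
Iteration 2:
  x = (-11 - (-3)·1.219 - (2)·1.250) / (8) = -1.230
  y = (7 - (2)·-1.230 - (2)·1.250) / (8) = 0.870
  z = (-1 - (-3)·-1.230 - (4)·0.870) / (-8) = 1.021
Iteration 3:
  x = (-11 - (-3)·0.870 - (2)·1.021) / (8) = -1.304
  y = (7 - (2)·-1.304 - (2)·1.021) / (8) = 0.946
  z = (-1 - (-3)·-1.304 - (4)·0.946) / (-8) = 1.087
Residual b − A·x = (0.096, -0.134, 0.000); ∞-norm = 0.134

0.134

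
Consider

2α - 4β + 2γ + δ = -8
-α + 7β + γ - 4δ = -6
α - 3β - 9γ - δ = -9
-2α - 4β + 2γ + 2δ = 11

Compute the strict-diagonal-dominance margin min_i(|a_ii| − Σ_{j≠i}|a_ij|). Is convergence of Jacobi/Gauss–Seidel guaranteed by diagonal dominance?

row 1: |2| − (4+2+1) = -5
row 2: |7| − (1+1+4) = 1
row 3: |-9| − (1+3+1) = 4
row 4: |2| − (2+4+2) = -6
minimum over rows = -6 → not strictly diagonally dominant

-6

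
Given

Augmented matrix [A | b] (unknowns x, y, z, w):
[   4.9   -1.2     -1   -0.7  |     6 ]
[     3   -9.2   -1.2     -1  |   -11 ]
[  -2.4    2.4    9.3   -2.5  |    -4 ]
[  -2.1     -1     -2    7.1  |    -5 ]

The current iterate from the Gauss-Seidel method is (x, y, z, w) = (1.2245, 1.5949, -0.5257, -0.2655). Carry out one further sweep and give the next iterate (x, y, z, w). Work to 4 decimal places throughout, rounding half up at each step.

(1.4699, 1.7724, -0.5795, -0.1831)

One sweep:
  x = (6 - (-1.2)·1.5949 - (-1)·-0.5257 - (-0.7)·-0.2655) / (4.9) = 1.4699
  y = (-11 - (3)·1.4699 - (-1.2)·-0.5257 - (-1)·-0.2655) / (-9.2) = 1.7724
  z = (-4 - (-2.4)·1.4699 - (2.4)·1.7724 - (-2.5)·-0.2655) / (9.3) = -0.5795
  w = (-5 - (-2.1)·1.4699 - (-1)·1.7724 - (-2)·-0.5795) / (7.1) = -0.1831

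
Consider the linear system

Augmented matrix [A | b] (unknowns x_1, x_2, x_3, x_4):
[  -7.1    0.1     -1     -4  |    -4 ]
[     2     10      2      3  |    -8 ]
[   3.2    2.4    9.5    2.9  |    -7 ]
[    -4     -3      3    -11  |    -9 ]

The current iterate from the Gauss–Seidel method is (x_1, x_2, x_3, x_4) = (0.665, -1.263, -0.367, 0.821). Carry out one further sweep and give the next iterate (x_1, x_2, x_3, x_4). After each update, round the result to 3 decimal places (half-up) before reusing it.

One sweep:
  x_1 = (-4 - (0.1)·-1.263 - (-1)·-0.367 - (-4)·0.821) / (-7.1) = 0.135
  x_2 = (-8 - (2)·0.135 - (2)·-0.367 - (3)·0.821) / (10) = -1.000
  x_3 = (-7 - (3.2)·0.135 - (2.4)·-1.000 - (2.9)·0.821) / (9.5) = -0.780
  x_4 = (-9 - (-4)·0.135 - (-3)·-1.000 - (3)·-0.780) / (-11) = 0.829

(0.135, -1.000, -0.780, 0.829)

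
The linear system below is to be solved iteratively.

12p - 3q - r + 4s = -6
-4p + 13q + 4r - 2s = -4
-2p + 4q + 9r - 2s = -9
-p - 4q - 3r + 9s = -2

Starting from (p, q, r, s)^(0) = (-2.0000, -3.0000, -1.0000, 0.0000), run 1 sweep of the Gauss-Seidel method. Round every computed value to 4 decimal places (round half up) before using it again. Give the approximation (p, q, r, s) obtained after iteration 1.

(-1.3333, -0.4102, -1.1140, -0.9240)

Iteration 1:
  p = (-6 - (-3)·-3.0000 - (-1)·-1.0000 - (4)·0.0000) / (12) = -1.3333
  q = (-4 - (-4)·-1.3333 - (4)·-1.0000 - (-2)·0.0000) / (13) = -0.4102
  r = (-9 - (-2)·-1.3333 - (4)·-0.4102 - (-2)·0.0000) / (9) = -1.1140
  s = (-2 - (-1)·-1.3333 - (-4)·-0.4102 - (-3)·-1.1140) / (9) = -0.9240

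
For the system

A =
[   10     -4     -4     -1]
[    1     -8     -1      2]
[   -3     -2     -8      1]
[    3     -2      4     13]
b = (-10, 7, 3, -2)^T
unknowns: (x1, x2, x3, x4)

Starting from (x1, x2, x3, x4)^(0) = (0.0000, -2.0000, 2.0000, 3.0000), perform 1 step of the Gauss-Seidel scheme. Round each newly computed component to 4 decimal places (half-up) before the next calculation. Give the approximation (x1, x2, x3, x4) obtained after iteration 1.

(-0.7000, -0.4625, 0.3781, -0.1798)

Iteration 1:
  x1 = (-10 - (-4)·-2.0000 - (-4)·2.0000 - (-1)·3.0000) / (10) = -0.7000
  x2 = (7 - (1)·-0.7000 - (-1)·2.0000 - (2)·3.0000) / (-8) = -0.4625
  x3 = (3 - (-3)·-0.7000 - (-2)·-0.4625 - (1)·3.0000) / (-8) = 0.3781
  x4 = (-2 - (3)·-0.7000 - (-2)·-0.4625 - (4)·0.3781) / (13) = -0.1798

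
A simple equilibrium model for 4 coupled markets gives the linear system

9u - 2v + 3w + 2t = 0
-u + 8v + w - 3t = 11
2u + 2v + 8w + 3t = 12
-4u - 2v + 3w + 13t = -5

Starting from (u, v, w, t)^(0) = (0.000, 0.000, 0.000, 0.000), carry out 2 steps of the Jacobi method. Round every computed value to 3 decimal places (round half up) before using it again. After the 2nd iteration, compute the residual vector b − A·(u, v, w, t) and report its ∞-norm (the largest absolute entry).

Iteration 1:
  u = (0 - (-2)·0.000 - (3)·0.000 - (2)·0.000) / (9) = 0.000
  v = (11 - (-1)·0.000 - (1)·0.000 - (-3)·0.000) / (8) = 1.375
  w = (12 - (2)·0.000 - (2)·0.000 - (3)·0.000) / (8) = 1.500
  t = (-5 - (-4)·0.000 - (-2)·0.000 - (3)·0.000) / (13) = -0.385
Iteration 2:
  u = (0 - (-2)·1.375 - (3)·1.500 - (2)·-0.385) / (9) = -0.109
  v = (11 - (-1)·0.000 - (1)·1.500 - (-3)·-0.385) / (8) = 1.043
  w = (12 - (2)·0.000 - (2)·1.375 - (3)·-0.385) / (8) = 1.301
  t = (-5 - (-4)·0.000 - (-2)·1.375 - (3)·1.500) / (13) = -0.519
Residual b − A·x = (0.202, -0.311, 1.281, -0.506); ∞-norm = 1.281

1.281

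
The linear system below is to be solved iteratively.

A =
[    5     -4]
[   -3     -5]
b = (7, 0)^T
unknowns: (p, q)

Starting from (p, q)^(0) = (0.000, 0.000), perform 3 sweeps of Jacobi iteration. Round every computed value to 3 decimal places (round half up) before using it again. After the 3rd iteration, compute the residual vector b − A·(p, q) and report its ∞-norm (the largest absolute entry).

2.016

Iteration 1:
  p = (7 - (-4)·0.000) / (5) = 1.400
  q = (0 - (-3)·0.000) / (-5) = 0.000
Iteration 2:
  p = (7 - (-4)·0.000) / (5) = 1.400
  q = (0 - (-3)·1.400) / (-5) = -0.840
Iteration 3:
  p = (7 - (-4)·-0.840) / (5) = 0.728
  q = (0 - (-3)·1.400) / (-5) = -0.840
Residual b − A·x = (0.000, -2.016); ∞-norm = 2.016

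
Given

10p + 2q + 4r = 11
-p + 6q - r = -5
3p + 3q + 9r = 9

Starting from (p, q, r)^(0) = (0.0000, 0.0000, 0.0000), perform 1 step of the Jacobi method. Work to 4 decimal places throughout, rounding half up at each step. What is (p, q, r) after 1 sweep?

Iteration 1:
  p = (11 - (2)·0.0000 - (4)·0.0000) / (10) = 1.1000
  q = (-5 - (-1)·0.0000 - (-1)·0.0000) / (6) = -0.8333
  r = (9 - (3)·0.0000 - (3)·0.0000) / (9) = 1.0000

(1.1000, -0.8333, 1.0000)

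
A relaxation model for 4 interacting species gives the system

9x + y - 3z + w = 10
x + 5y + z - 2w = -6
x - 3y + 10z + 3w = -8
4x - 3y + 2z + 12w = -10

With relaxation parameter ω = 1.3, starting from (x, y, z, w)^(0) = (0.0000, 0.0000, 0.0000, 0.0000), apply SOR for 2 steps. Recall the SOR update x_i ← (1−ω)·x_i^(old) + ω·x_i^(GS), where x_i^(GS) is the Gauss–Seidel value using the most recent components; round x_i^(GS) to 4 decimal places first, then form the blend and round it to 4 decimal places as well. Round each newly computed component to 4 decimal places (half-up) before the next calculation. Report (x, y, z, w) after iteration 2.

(0.7073, -1.6404, -0.4325, -1.2566)

Iteration 1:
  x: GS value = (10 - (1)·0.0000 - (-3)·0.0000 - (1)·0.0000) / (9) = 1.1111;  x ← (1−ω)·0.0000 + ω·1.1111 = 1.4444
  y: GS value = (-6 - (1)·1.4444 - (1)·0.0000 - (-2)·0.0000) / (5) = -1.4889;  y ← (1−ω)·0.0000 + ω·-1.4889 = -1.9356
  z: GS value = (-8 - (1)·1.4444 - (-3)·-1.9356 - (3)·0.0000) / (10) = -1.5251;  z ← (1−ω)·0.0000 + ω·-1.5251 = -1.9826
  w: GS value = (-10 - (4)·1.4444 - (-3)·-1.9356 - (2)·-1.9826) / (12) = -1.4683;  w ← (1−ω)·0.0000 + ω·-1.4683 = -1.9088
Iteration 2:
  x: GS value = (10 - (1)·-1.9356 - (-3)·-1.9826 - (1)·-1.9088) / (9) = 0.8774;  x ← (1−ω)·1.4444 + ω·0.8774 = 0.7073
  y: GS value = (-6 - (1)·0.7073 - (1)·-1.9826 - (-2)·-1.9088) / (5) = -1.7085;  y ← (1−ω)·-1.9356 + ω·-1.7085 = -1.6404
  z: GS value = (-8 - (1)·0.7073 - (-3)·-1.6404 - (3)·-1.9088) / (10) = -0.7902;  z ← (1−ω)·-1.9826 + ω·-0.7902 = -0.4325
  w: GS value = (-10 - (4)·0.7073 - (-3)·-1.6404 - (2)·-0.4325) / (12) = -1.4071;  w ← (1−ω)·-1.9088 + ω·-1.4071 = -1.2566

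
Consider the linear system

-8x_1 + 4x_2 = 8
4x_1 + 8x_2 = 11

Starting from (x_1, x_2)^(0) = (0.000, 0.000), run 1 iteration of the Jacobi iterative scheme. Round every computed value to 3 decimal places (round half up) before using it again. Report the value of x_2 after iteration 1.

1.375

Iteration 1:
  x_1 = (8 - (4)·0.000) / (-8) = -1.000
  x_2 = (11 - (4)·0.000) / (8) = 1.375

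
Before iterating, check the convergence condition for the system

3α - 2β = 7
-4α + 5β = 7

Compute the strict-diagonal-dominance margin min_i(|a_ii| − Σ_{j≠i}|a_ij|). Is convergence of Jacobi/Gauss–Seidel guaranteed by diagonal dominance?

row 1: |3| − (2) = 1
row 2: |5| − (4) = 1
minimum over rows = 1 → strictly diagonally dominant (convergence guaranteed)

1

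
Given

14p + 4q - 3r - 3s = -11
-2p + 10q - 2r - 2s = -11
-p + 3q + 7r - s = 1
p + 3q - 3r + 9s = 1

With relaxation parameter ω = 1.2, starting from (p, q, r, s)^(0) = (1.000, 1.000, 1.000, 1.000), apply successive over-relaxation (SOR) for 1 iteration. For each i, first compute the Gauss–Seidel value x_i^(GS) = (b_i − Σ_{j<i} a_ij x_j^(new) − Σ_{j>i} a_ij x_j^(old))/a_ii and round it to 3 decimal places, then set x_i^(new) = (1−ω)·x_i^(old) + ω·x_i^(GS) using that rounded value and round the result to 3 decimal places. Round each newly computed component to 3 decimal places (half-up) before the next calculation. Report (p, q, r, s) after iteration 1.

Iteration 1:
  p: GS value = (-11 - (4)·1.000 - (-3)·1.000 - (-3)·1.000) / (14) = -0.643;  p ← (1−ω)·1.000 + ω·-0.643 = -0.972
  q: GS value = (-11 - (-2)·-0.972 - (-2)·1.000 - (-2)·1.000) / (10) = -0.894;  q ← (1−ω)·1.000 + ω·-0.894 = -1.273
  r: GS value = (1 - (-1)·-0.972 - (3)·-1.273 - (-1)·1.000) / (7) = 0.692;  r ← (1−ω)·1.000 + ω·0.692 = 0.630
  s: GS value = (1 - (1)·-0.972 - (3)·-1.273 - (-3)·0.630) / (9) = 0.853;  s ← (1−ω)·1.000 + ω·0.853 = 0.824

(-0.972, -1.273, 0.630, 0.824)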